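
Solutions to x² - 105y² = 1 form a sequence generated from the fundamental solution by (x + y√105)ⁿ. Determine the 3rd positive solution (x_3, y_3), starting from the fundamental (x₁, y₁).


Step 1: Find the fundamental solution (x₁, y₁) of x² - 105y² = 1.
  Expand √105 as a continued fraction. a₀ = ⌊√105⌋ = 10; iterate m_{k+1} = d_k·a_k − m_k, d_{k+1} = (105 − m_{k+1}²)/d_k, a_{k+1} = ⌊(a₀ + m_{k+1})/d_{k+1}⌋ (starting m₀ = 0, d₀ = 1), with convergents p_k = a_k·p_{k-1} + p_{k-2}, q_k = a_k·q_{k-1} + q_{k-2} (p₋₁ = 1, q₋₁ = 0):
  k = 0: a₀ = 10; p₀/q₀ = 10/1; p₀² − 105·q₀² = 100 − 105 = -5.
  k = 1: m = 10, d = 5, a = ⌊(10 + 10)/5⌋ = 4; p/q = (4·10 + 1)/(4·1 + 0) = 41/4; p² − 105·q² = 1681 − 1680 = 1.
  The first convergent with p² − 105·q² = 1 gives the fundamental solution (x₁, y₁) = (41, 4).
Step 2: Apply the recurrence (x_{n+1}, y_{n+1}) = (x₁x_n + 105y₁y_n, x₁y_n + y₁x_n) repeatedly.
  From (x_1, y_1) = (41, 4): x_2 = 41·41 + 105·4·4 = 3361; y_2 = 41·4 + 4·41 = 328.
  From (x_2, y_2) = (3361, 328): x_3 = 41·3361 + 105·4·328 = 275561; y_3 = 41·328 + 4·3361 = 26892.
Step 3: Verify x_3² - 105·y_3² = 75933864721 - 75933864720 = 1 (should be 1). ✓

(x_1, y_1) = (41, 4); (x_3, y_3) = (275561, 26892).


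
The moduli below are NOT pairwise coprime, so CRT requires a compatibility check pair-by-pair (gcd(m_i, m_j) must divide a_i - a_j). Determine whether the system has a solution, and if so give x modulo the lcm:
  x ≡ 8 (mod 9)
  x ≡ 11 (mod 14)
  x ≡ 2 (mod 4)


Moduli 9, 14, 4 are not pairwise coprime, so CRT works modulo lcm(m_i) when all pairwise compatibility conditions hold.
Pairwise compatibility: gcd(m_i, m_j) must divide a_i - a_j for every pair.
Merge one congruence at a time:
  Start: x ≡ 8 (mod 9).
  Combine with x ≡ 11 (mod 14): gcd(9, 14) = 1; 11 - 8 = 3, which IS divisible by 1, so compatible.
    Write x = 8 + 9·t and substitute into x ≡ 11 (mod 14): 9·t ≡ 11 − 8 = 3 (mod 14).
    The inverse of 9 mod 14 is 11 (since 9·11 = 99 = 7·14 + 1), so t ≡ 11·3 = 33 ≡ 5 (mod 14).
    Then x = 8 + 9·5 = 53, valid modulo lcm(9, 14) = 126: x ≡ 53 (mod 126).
  Combine with x ≡ 2 (mod 4): gcd(126, 4) = 2, and 2 - 53 = -51 is NOT divisible by 2.
    ⇒ system is inconsistent (no integer solution).

No solution (the system is inconsistent).


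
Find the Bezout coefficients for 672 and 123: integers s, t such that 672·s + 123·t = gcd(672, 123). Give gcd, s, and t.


Euclidean algorithm on (672, 123) — divide until remainder is 0:
  672 = 5 · 123 + 57
  123 = 2 · 57 + 9
  57 = 6 · 9 + 3
  9 = 3 · 3 + 0
gcd(672, 123) = 3.
Track Bezout coefficients alongside the remainders: start with r₀ = 672 = a·1 + b·0 (s = 1, t = 0) and r₁ = 123 = a·0 + b·1 (s = 0, t = 1); each new remainder r_{k+1} = r_{k-1} − q_k·r_k inherits s_{k+1} = s_{k-1} − q_k·s_k, t_{k+1} = t_{k-1} − q_k·t_k, so r_k = a·s_k + b·t_k at every step:
  q = 5: r = 57, s = 1 − 5·0 = 1, t = 0 − 5·1 = -5  (check: 672·1 + 123·(-5) = 57)
  q = 2: r = 9, s = 0 − 2·1 = -2, t = 1 − 2·(-5) = 11  (check: 672·(-2) + 123·11 = 9)
  q = 6: r = 3, s = 1 − 6·(-2) = 13, t = -5 − 6·11 = -71  (check: 672·13 + 123·(-71) = 3)
The row with r = 3 (the gcd) gives the Bezout coefficients s = 13, t = -71.
Result: 672 · (13) + 123 · (-71) = 3.

gcd(672, 123) = 3; s = 13, t = -71 (check: 672·13 + 123·(-71) = 3).


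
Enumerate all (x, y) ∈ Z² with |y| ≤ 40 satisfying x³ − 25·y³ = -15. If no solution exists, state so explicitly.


The equation is x³ - 25y³ = -15. For fixed y, x³ = 25·y³ − 15, so a solution requires the RHS to be a perfect cube.
Strategy: iterate y from -40 to 40, compute RHS = 25·y³ − 15, and check whether it is a (positive or negative) perfect cube.
Check small values of y:
  y = 0: RHS = -15 is not a perfect cube.
  y = 1: RHS = 10 is not a perfect cube.
  y = -1: RHS = -40 is not a perfect cube.
  y = 2: RHS = 185 is not a perfect cube.
  y = -2: RHS = -215 is not a perfect cube.
  y = 3: RHS = 660 is not a perfect cube.
  y = -3: RHS = -690 is not a perfect cube.
Continuing the search up to |y| = 40 finds no solutions either.
No (x, y) in the scanned range satisfies the equation.

No integer solutions with |y| ≤ 40.


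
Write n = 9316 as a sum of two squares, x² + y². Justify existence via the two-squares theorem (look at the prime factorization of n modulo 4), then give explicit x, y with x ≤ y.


Step 1: Factor n = 9316 = 2^2 · 17 · 137.
Step 2: Check the mod-4 condition on each prime factor: 2 = 2 (special); 17 ≡ 1 (mod 4), exponent 1; 137 ≡ 1 (mod 4), exponent 1.
All primes ≡ 3 (mod 4) appear to even exponent (or don't appear), so by the two-squares theorem n IS expressible as a sum of two squares.
Step 3: Build a representation. Group n = k² · m with k = 2 and m = 17 · 137 = 2329 (a product of primes ≡ 1 (mod 4)); a representation of m scales to one of n via (k·x)² + (k·y)² = k²(x² + y²). Each prime p ≡ 1 (mod 4) is itself a sum of two squares; find a² by testing p − a² for a perfect square:
  17: 17 − 1² = 16 = 4² ⇒ 17 = 1² + 4².
  137: 137 − 1² = 136, 137 − 2² = 133, 137 − 3² = 128, 137 − 4² = 121 = 11² ⇒ 137 = 4² + 11².
  Combine using the Brahmagupta–Fibonacci identity (a² + b²)(c² + d²) = (ac − bd)² + (ad + bc)² = (ac + bd)² + (ad − bc)²:
  17 · 137 = 2329: from (1² + 4²)(4² + 11²), take (1·4 − 4·11, 1·11 + 4·4) = (4 − 44, 11 + 16) = (-40, 27); dropping signs (only squares matter) gives (40, 27); check 40² + 27² = 1600 + 729 = 2329 ✓.
  Scale by k = 2: (2·40, 2·27) = (80, 54).
Step 4: Order so x ≤ y and verify: 54² + 80² = 2916 + 6400 = 9316 = n. ✓

n = 9316 = 54² + 80² (one valid representation with x ≤ y).


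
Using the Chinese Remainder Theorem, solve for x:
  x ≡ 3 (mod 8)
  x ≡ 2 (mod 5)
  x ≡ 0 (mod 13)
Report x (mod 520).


Moduli 8, 5, 13 are pairwise coprime; by CRT there is a unique solution modulo M = 8 · 5 · 13 = 520.
Solve pairwise, accumulating the modulus:
  Start with x ≡ 3 (mod 8).
  Combine with x ≡ 2 (mod 5): since gcd(8, 5) = 1, we get a unique residue mod 40.
    Write x = 3 + 8·t and substitute into x ≡ 2 (mod 5): 8·t ≡ 2 − 3 = -1 (mod 5).
    Reduce coefficients mod 5: 3·t ≡ 4 (mod 5).
    The inverse of 3 mod 5 is 2 (since 3·2 = 6 = 1·5 + 1), so t ≡ 2·4 = 8 ≡ 3 (mod 5).
    Then x = 3 + 8·3 = 27, valid modulo lcm(8, 5) = 40: x ≡ 27 (mod 40).
  Combine with x ≡ 0 (mod 13): since gcd(40, 13) = 1, we get a unique residue mod 520.
    Write x = 27 + 40·t and substitute into x ≡ 0 (mod 13): 40·t ≡ 0 − 27 = -27 (mod 13).
    Reduce coefficients mod 13: 1·t ≡ 12 (mod 13).
    So t ≡ 12 (mod 13).
    Then x = 27 + 40·12 = 507, valid modulo lcm(40, 13) = 520: x ≡ 507 (mod 520).
Verify: 507 mod 8 = 3 ✓, 507 mod 5 = 2 ✓, 507 mod 13 = 0 ✓.

x ≡ 507 (mod 520).


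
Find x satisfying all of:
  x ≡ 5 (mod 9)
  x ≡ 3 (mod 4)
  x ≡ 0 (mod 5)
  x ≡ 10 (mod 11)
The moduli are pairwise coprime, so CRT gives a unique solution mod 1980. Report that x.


Product of moduli M = 9 · 4 · 5 · 11 = 1980.
Merge one congruence at a time:
  Start: x ≡ 5 (mod 9).
  Combine with x ≡ 3 (mod 4); new modulus lcm = 36.
    Write x = 5 + 9·t and substitute into x ≡ 3 (mod 4): 9·t ≡ 3 − 5 = -2 (mod 4).
    Reduce coefficients mod 4: 1·t ≡ 2 (mod 4).
    So t ≡ 2 (mod 4).
    Then x = 5 + 9·2 = 23, valid modulo lcm(9, 4) = 36: x ≡ 23 (mod 36).
  Combine with x ≡ 0 (mod 5); new modulus lcm = 180.
    Write x = 23 + 36·t and substitute into x ≡ 0 (mod 5): 36·t ≡ 0 − 23 = -23 (mod 5).
    Reduce coefficients mod 5: 1·t ≡ 2 (mod 5).
    So t ≡ 2 (mod 5).
    Then x = 23 + 36·2 = 95, valid modulo lcm(36, 5) = 180: x ≡ 95 (mod 180).
  Combine with x ≡ 10 (mod 11); new modulus lcm = 1980.
    Write x = 95 + 180·t and substitute into x ≡ 10 (mod 11): 180·t ≡ 10 − 95 = -85 (mod 11).
    Reduce coefficients mod 11: 4·t ≡ 3 (mod 11).
    The inverse of 4 mod 11 is 3 (since 4·3 = 12 = 1·11 + 1), so t ≡ 3·3 = 9 ≡ 9 (mod 11).
    Then x = 95 + 180·9 = 1715, valid modulo lcm(180, 11) = 1980: x ≡ 1715 (mod 1980).
Verify against each original: 1715 mod 9 = 5, 1715 mod 4 = 3, 1715 mod 5 = 0, 1715 mod 11 = 10.

x ≡ 1715 (mod 1980).


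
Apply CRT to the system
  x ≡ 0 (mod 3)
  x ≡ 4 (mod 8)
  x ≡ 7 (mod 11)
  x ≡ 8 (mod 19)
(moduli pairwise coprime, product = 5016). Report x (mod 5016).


Product of moduli M = 3 · 8 · 11 · 19 = 5016.
Merge one congruence at a time:
  Start: x ≡ 0 (mod 3).
  Combine with x ≡ 4 (mod 8); new modulus lcm = 24.
    Write x = 0 + 3·t and substitute into x ≡ 4 (mod 8): 3·t ≡ 4 − 0 = 4 (mod 8).
    The inverse of 3 mod 8 is 3 (since 3·3 = 9 = 1·8 + 1), so t ≡ 3·4 = 12 ≡ 4 (mod 8).
    Then x = 0 + 3·4 = 12, valid modulo lcm(3, 8) = 24: x ≡ 12 (mod 24).
  Combine with x ≡ 7 (mod 11); new modulus lcm = 264.
    Write x = 12 + 24·t and substitute into x ≡ 7 (mod 11): 24·t ≡ 7 − 12 = -5 (mod 11).
    Reduce coefficients mod 11: 2·t ≡ 6 (mod 11).
    The inverse of 2 mod 11 is 6 (since 2·6 = 12 = 1·11 + 1), so t ≡ 6·6 = 36 ≡ 3 (mod 11).
    Then x = 12 + 24·3 = 84, valid modulo lcm(24, 11) = 264: x ≡ 84 (mod 264).
  Combine with x ≡ 8 (mod 19); new modulus lcm = 5016.
    Write x = 84 + 264·t and substitute into x ≡ 8 (mod 19): 264·t ≡ 8 − 84 = -76 (mod 19).
    Reduce coefficients mod 19: 17·t ≡ 0 (mod 19).
    The inverse of 17 mod 19 is 9 (since 17·9 = 153 = 8·19 + 1), so t ≡ 9·0 = 0 ≡ 0 (mod 19).
    Then x = 84 + 264·0 = 84, valid modulo lcm(264, 19) = 5016: x ≡ 84 (mod 5016).
Verify against each original: 84 mod 3 = 0, 84 mod 8 = 4, 84 mod 11 = 7, 84 mod 19 = 8.

x ≡ 84 (mod 5016).


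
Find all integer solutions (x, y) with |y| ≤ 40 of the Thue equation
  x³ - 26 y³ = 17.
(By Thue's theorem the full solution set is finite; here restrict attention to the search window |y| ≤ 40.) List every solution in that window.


The equation is x³ - 26y³ = 17. For fixed y, x³ = 26·y³ + 17, so a solution requires the RHS to be a perfect cube.
Strategy: iterate y from -40 to 40, compute RHS = 26·y³ + 17, and check whether it is a (positive or negative) perfect cube.
Check small values of y:
  y = 0: RHS = 17 is not a perfect cube.
  y = 1: RHS = 43 is not a perfect cube.
  y = -1: RHS = -9 is not a perfect cube.
  y = 2: RHS = 225 is not a perfect cube.
  y = -2: RHS = -191 is not a perfect cube.
  y = 3: RHS = 719 is not a perfect cube.
  y = -3: RHS = -685 is not a perfect cube.
Continuing the search up to |y| = 40 finds no solutions either.
No (x, y) in the scanned range satisfies the equation.

No integer solutions with |y| ≤ 40.


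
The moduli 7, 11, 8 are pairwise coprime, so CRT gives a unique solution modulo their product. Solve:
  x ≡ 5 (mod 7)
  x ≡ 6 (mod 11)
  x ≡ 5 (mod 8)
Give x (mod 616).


Moduli 7, 11, 8 are pairwise coprime; by CRT there is a unique solution modulo M = 7 · 11 · 8 = 616.
Solve pairwise, accumulating the modulus:
  Start with x ≡ 5 (mod 7).
  Combine with x ≡ 6 (mod 11): since gcd(7, 11) = 1, we get a unique residue mod 77.
    Write x = 5 + 7·t and substitute into x ≡ 6 (mod 11): 7·t ≡ 6 − 5 = 1 (mod 11).
    The inverse of 7 mod 11 is 8 (since 7·8 = 56 = 5·11 + 1), so t ≡ 8·1 = 8 ≡ 8 (mod 11).
    Then x = 5 + 7·8 = 61, valid modulo lcm(7, 11) = 77: x ≡ 61 (mod 77).
  Combine with x ≡ 5 (mod 8): since gcd(77, 8) = 1, we get a unique residue mod 616.
    Write x = 61 + 77·t and substitute into x ≡ 5 (mod 8): 77·t ≡ 5 − 61 = -56 (mod 8).
    Reduce coefficients mod 8: 5·t ≡ 0 (mod 8).
    The inverse of 5 mod 8 is 5 (since 5·5 = 25 = 3·8 + 1), so t ≡ 5·0 = 0 ≡ 0 (mod 8).
    Then x = 61 + 77·0 = 61, valid modulo lcm(77, 8) = 616: x ≡ 61 (mod 616).
Verify: 61 mod 7 = 5 ✓, 61 mod 11 = 6 ✓, 61 mod 8 = 5 ✓.

x ≡ 61 (mod 616).


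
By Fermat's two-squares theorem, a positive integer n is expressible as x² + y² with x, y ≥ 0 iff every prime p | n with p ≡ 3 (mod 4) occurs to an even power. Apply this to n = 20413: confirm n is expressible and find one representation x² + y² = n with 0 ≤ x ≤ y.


Step 1: Factor n = 20413 = 137 · 149.
Step 2: Check the mod-4 condition on each prime factor: 137 ≡ 1 (mod 4), exponent 1; 149 ≡ 1 (mod 4), exponent 1.
All primes ≡ 3 (mod 4) appear to even exponent (or don't appear), so by the two-squares theorem n IS expressible as a sum of two squares.
Step 3: Build a representation. Here n = 137 · 149 is a product of primes ≡ 1 (mod 4). Each prime p ≡ 1 (mod 4) is itself a sum of two squares; find a² by testing p − a² for a perfect square:
  137: 137 − 1² = 136, 137 − 2² = 133, 137 − 3² = 128, 137 − 4² = 121 = 11² ⇒ 137 = 4² + 11².
  149: 149 − 1² = 148, 149 − 2² = 145, 149 − 3² = 140, 149 − 4² = 133, 149 − 5² = 124, 149 − 6² = 113, 149 − 7² = 100 = 10² ⇒ 149 = 7² + 10².
  Combine using the Brahmagupta–Fibonacci identity (a² + b²)(c² + d²) = (ac − bd)² + (ad + bc)² = (ac + bd)² + (ad − bc)²:
  137 · 149 = 20413: from (4² + 11²)(7² + 10²), take (4·7 − 11·10, 4·10 + 11·7) = (28 − 110, 40 + 77) = (-82, 117); dropping signs (only squares matter) gives (82, 117); check 82² + 117² = 6724 + 13689 = 20413 ✓.
Step 4: Order so x ≤ y and verify: 82² + 117² = 6724 + 13689 = 20413 = n. ✓

n = 20413 = 82² + 117² (one valid representation with x ≤ y).


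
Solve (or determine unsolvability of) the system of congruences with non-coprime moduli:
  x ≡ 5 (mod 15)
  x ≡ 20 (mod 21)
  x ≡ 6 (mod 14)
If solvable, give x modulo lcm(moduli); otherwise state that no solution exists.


Moduli 15, 21, 14 are not pairwise coprime, so CRT works modulo lcm(m_i) when all pairwise compatibility conditions hold.
Pairwise compatibility: gcd(m_i, m_j) must divide a_i - a_j for every pair.
Merge one congruence at a time:
  Start: x ≡ 5 (mod 15).
  Combine with x ≡ 20 (mod 21): gcd(15, 21) = 3; 20 - 5 = 15, which IS divisible by 3, so compatible.
    Write x = 5 + 15·t and substitute into x ≡ 20 (mod 21): 15·t ≡ 20 − 5 = 15 (mod 21).
    Divide the congruence (and modulus) by g = 3: 5·t ≡ 5 (mod 7).
    The inverse of 5 mod 7 is 3 (since 5·3 = 15 = 2·7 + 1), so t ≡ 3·5 = 15 ≡ 1 (mod 7).
    Then x = 5 + 15·1 = 20, valid modulo lcm(15, 21) = 105: x ≡ 20 (mod 105).
  Combine with x ≡ 6 (mod 14): gcd(105, 14) = 7; 6 - 20 = -14, which IS divisible by 7, so compatible.
    Write x = 20 + 105·t and substitute into x ≡ 6 (mod 14): 105·t ≡ 6 − 20 = -14 (mod 14).
    Divide the congruence (and modulus) by g = 7: 15·t ≡ -2 (mod 2).
    Reduce coefficients mod 2: 1·t ≡ 0 (mod 2).
    So t ≡ 0 (mod 2).
    Then x = 20 + 105·0 = 20, valid modulo lcm(105, 14) = 210: x ≡ 20 (mod 210).
Verify: 20 mod 15 = 5, 20 mod 21 = 20, 20 mod 14 = 6.

x ≡ 20 (mod 210).


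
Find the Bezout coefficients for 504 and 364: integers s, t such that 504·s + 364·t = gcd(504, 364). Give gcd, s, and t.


Euclidean algorithm on (504, 364) — divide until remainder is 0:
  504 = 1 · 364 + 140
  364 = 2 · 140 + 84
  140 = 1 · 84 + 56
  84 = 1 · 56 + 28
  56 = 2 · 28 + 0
gcd(504, 364) = 28.
Track Bezout coefficients alongside the remainders: start with r₀ = 504 = a·1 + b·0 (s = 1, t = 0) and r₁ = 364 = a·0 + b·1 (s = 0, t = 1); each new remainder r_{k+1} = r_{k-1} − q_k·r_k inherits s_{k+1} = s_{k-1} − q_k·s_k, t_{k+1} = t_{k-1} − q_k·t_k, so r_k = a·s_k + b·t_k at every step:
  q = 1: r = 140, s = 1 − 1·0 = 1, t = 0 − 1·1 = -1  (check: 504·1 + 364·(-1) = 140)
  q = 2: r = 84, s = 0 − 2·1 = -2, t = 1 − 2·(-1) = 3  (check: 504·(-2) + 364·3 = 84)
  q = 1: r = 56, s = 1 − 1·(-2) = 3, t = -1 − 1·3 = -4  (check: 504·3 + 364·(-4) = 56)
  q = 1: r = 28, s = -2 − 1·3 = -5, t = 3 − 1·(-4) = 7  (check: 504·(-5) + 364·7 = 28)
The row with r = 28 (the gcd) gives the Bezout coefficients s = -5, t = 7.
Result: 504 · (-5) + 364 · (7) = 28.

gcd(504, 364) = 28; s = -5, t = 7 (check: 504·(-5) + 364·7 = 28).


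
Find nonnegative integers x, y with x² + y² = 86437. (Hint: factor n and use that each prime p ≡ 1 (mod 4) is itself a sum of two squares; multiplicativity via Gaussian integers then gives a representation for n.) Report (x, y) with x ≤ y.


Step 1: Factor n = 86437 = 13 · 61 · 109.
Step 2: Check the mod-4 condition on each prime factor: 13 ≡ 1 (mod 4), exponent 1; 61 ≡ 1 (mod 4), exponent 1; 109 ≡ 1 (mod 4), exponent 1.
All primes ≡ 3 (mod 4) appear to even exponent (or don't appear), so by the two-squares theorem n IS expressible as a sum of two squares.
Step 3: Build a representation. Here n = 13 · 61 · 109 is a product of primes ≡ 1 (mod 4). Each prime p ≡ 1 (mod 4) is itself a sum of two squares; find a² by testing p − a² for a perfect square:
  13: 13 − 1² = 12, 13 − 2² = 9 = 3² ⇒ 13 = 2² + 3².
  61: 61 − 1² = 60, 61 − 2² = 57, 61 − 3² = 52, 61 − 4² = 45, 61 − 5² = 36 = 6² ⇒ 61 = 5² + 6².
  109: 109 − 1² = 108, 109 − 2² = 105, 109 − 3² = 100 = 10² ⇒ 109 = 3² + 10².
  Combine using the Brahmagupta–Fibonacci identity (a² + b²)(c² + d²) = (ac − bd)² + (ad + bc)² = (ac + bd)² + (ad − bc)²:
  13 · 61 = 793: from (2² + 3²)(5² + 6²), take (2·5 − 3·6, 2·6 + 3·5) = (10 − 18, 12 + 15) = (-8, 27); dropping signs (only squares matter) gives (8, 27); check 8² + 27² = 64 + 729 = 793 ✓.
  793 · 109 = 86437: from (8² + 27²)(3² + 10²), take (8·3 − 27·10, 8·10 + 27·3) = (24 − 270, 80 + 81) = (-246, 161); dropping signs (only squares matter) gives (246, 161); check 246² + 161² = 60516 + 25921 = 86437 ✓.
Step 4: Order so x ≤ y and verify: 161² + 246² = 25921 + 60516 = 86437 = n. ✓

n = 86437 = 161² + 246² (one valid representation with x ≤ y).


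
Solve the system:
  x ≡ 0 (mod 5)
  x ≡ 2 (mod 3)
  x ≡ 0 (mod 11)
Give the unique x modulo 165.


Moduli 5, 3, 11 are pairwise coprime; by CRT there is a unique solution modulo M = 5 · 3 · 11 = 165.
Solve pairwise, accumulating the modulus:
  Start with x ≡ 0 (mod 5).
  Combine with x ≡ 2 (mod 3): since gcd(5, 3) = 1, we get a unique residue mod 15.
    Write x = 0 + 5·t and substitute into x ≡ 2 (mod 3): 5·t ≡ 2 − 0 = 2 (mod 3).
    Reduce coefficients mod 3: 2·t ≡ 2 (mod 3).
    The inverse of 2 mod 3 is 2 (since 2·2 = 4 = 1·3 + 1), so t ≡ 2·2 = 4 ≡ 1 (mod 3).
    Then x = 0 + 5·1 = 5, valid modulo lcm(5, 3) = 15: x ≡ 5 (mod 15).
  Combine with x ≡ 0 (mod 11): since gcd(15, 11) = 1, we get a unique residue mod 165.
    Write x = 5 + 15·t and substitute into x ≡ 0 (mod 11): 15·t ≡ 0 − 5 = -5 (mod 11).
    Reduce coefficients mod 11: 4·t ≡ 6 (mod 11).
    The inverse of 4 mod 11 is 3 (since 4·3 = 12 = 1·11 + 1), so t ≡ 3·6 = 18 ≡ 7 (mod 11).
    Then x = 5 + 15·7 = 110, valid modulo lcm(15, 11) = 165: x ≡ 110 (mod 165).
Verify: 110 mod 5 = 0 ✓, 110 mod 3 = 2 ✓, 110 mod 11 = 0 ✓.

x ≡ 110 (mod 165).


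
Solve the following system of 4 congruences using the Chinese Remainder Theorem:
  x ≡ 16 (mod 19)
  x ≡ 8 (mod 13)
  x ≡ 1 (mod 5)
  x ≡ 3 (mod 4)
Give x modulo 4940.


Product of moduli M = 19 · 13 · 5 · 4 = 4940.
Merge one congruence at a time:
  Start: x ≡ 16 (mod 19).
  Combine with x ≡ 8 (mod 13); new modulus lcm = 247.
    Write x = 16 + 19·t and substitute into x ≡ 8 (mod 13): 19·t ≡ 8 − 16 = -8 (mod 13).
    Reduce coefficients mod 13: 6·t ≡ 5 (mod 13).
    The inverse of 6 mod 13 is 11 (since 6·11 = 66 = 5·13 + 1), so t ≡ 11·5 = 55 ≡ 3 (mod 13).
    Then x = 16 + 19·3 = 73, valid modulo lcm(19, 13) = 247: x ≡ 73 (mod 247).
  Combine with x ≡ 1 (mod 5); new modulus lcm = 1235.
    Write x = 73 + 247·t and substitute into x ≡ 1 (mod 5): 247·t ≡ 1 − 73 = -72 (mod 5).
    Reduce coefficients mod 5: 2·t ≡ 3 (mod 5).
    The inverse of 2 mod 5 is 3 (since 2·3 = 6 = 1·5 + 1), so t ≡ 3·3 = 9 ≡ 4 (mod 5).
    Then x = 73 + 247·4 = 1061, valid modulo lcm(247, 5) = 1235: x ≡ 1061 (mod 1235).
  Combine with x ≡ 3 (mod 4); new modulus lcm = 4940.
    Write x = 1061 + 1235·t and substitute into x ≡ 3 (mod 4): 1235·t ≡ 3 − 1061 = -1058 (mod 4).
    Reduce coefficients mod 4: 3·t ≡ 2 (mod 4).
    The inverse of 3 mod 4 is 3 (since 3·3 = 9 = 2·4 + 1), so t ≡ 3·2 = 6 ≡ 2 (mod 4).
    Then x = 1061 + 1235·2 = 3531, valid modulo lcm(1235, 4) = 4940: x ≡ 3531 (mod 4940).
Verify against each original: 3531 mod 19 = 16, 3531 mod 13 = 8, 3531 mod 5 = 1, 3531 mod 4 = 3.

x ≡ 3531 (mod 4940).


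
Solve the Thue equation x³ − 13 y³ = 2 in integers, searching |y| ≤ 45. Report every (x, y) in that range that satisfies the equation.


The equation is x³ - 13y³ = 2. For fixed y, x³ = 13·y³ + 2, so a solution requires the RHS to be a perfect cube.
Strategy: iterate y from -45 to 45, compute RHS = 13·y³ + 2, and check whether it is a (positive or negative) perfect cube.
Check small values of y:
  y = 0: RHS = 2 is not a perfect cube.
  y = 1: RHS = 15 is not a perfect cube.
  y = -1: RHS = -11 is not a perfect cube.
  y = 2: RHS = 106 is not a perfect cube.
  y = -2: RHS = -102 is not a perfect cube.
  y = 3: RHS = 353 is not a perfect cube.
  y = -3: RHS = -349 is not a perfect cube.
Continuing the search up to |y| = 45 finds no solutions either.
No (x, y) in the scanned range satisfies the equation.

No integer solutions with |y| ≤ 45.


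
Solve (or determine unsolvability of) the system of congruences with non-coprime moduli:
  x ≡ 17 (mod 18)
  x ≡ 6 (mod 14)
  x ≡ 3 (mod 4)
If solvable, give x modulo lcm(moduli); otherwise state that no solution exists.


Moduli 18, 14, 4 are not pairwise coprime, so CRT works modulo lcm(m_i) when all pairwise compatibility conditions hold.
Pairwise compatibility: gcd(m_i, m_j) must divide a_i - a_j for every pair.
Merge one congruence at a time:
  Start: x ≡ 17 (mod 18).
  Combine with x ≡ 6 (mod 14): gcd(18, 14) = 2, and 6 - 17 = -11 is NOT divisible by 2.
    ⇒ system is inconsistent (no integer solution).

No solution (the system is inconsistent).


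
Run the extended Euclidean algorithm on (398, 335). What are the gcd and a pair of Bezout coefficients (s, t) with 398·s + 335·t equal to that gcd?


Euclidean algorithm on (398, 335) — divide until remainder is 0:
  398 = 1 · 335 + 63
  335 = 5 · 63 + 20
  63 = 3 · 20 + 3
  20 = 6 · 3 + 2
  3 = 1 · 2 + 1
  2 = 2 · 1 + 0
gcd(398, 335) = 1.
Track Bezout coefficients alongside the remainders: start with r₀ = 398 = a·1 + b·0 (s = 1, t = 0) and r₁ = 335 = a·0 + b·1 (s = 0, t = 1); each new remainder r_{k+1} = r_{k-1} − q_k·r_k inherits s_{k+1} = s_{k-1} − q_k·s_k, t_{k+1} = t_{k-1} − q_k·t_k, so r_k = a·s_k + b·t_k at every step:
  q = 1: r = 63, s = 1 − 1·0 = 1, t = 0 − 1·1 = -1  (check: 398·1 + 335·(-1) = 63)
  q = 5: r = 20, s = 0 − 5·1 = -5, t = 1 − 5·(-1) = 6  (check: 398·(-5) + 335·6 = 20)
  q = 3: r = 3, s = 1 − 3·(-5) = 16, t = -1 − 3·6 = -19  (check: 398·16 + 335·(-19) = 3)
  q = 6: r = 2, s = -5 − 6·16 = -101, t = 6 − 6·(-19) = 120  (check: 398·(-101) + 335·120 = 2)
  q = 1: r = 1, s = 16 − 1·(-101) = 117, t = -19 − 1·120 = -139  (check: 398·117 + 335·(-139) = 1)
The row with r = 1 (the gcd) gives the Bezout coefficients s = 117, t = -139.
Result: 398 · (117) + 335 · (-139) = 1.

gcd(398, 335) = 1; s = 117, t = -139 (check: 398·117 + 335·(-139) = 1).


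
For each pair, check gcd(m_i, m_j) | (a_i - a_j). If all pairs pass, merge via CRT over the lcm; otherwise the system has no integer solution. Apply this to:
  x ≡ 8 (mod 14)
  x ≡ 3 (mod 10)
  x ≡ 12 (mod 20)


Moduli 14, 10, 20 are not pairwise coprime, so CRT works modulo lcm(m_i) when all pairwise compatibility conditions hold.
Pairwise compatibility: gcd(m_i, m_j) must divide a_i - a_j for every pair.
Merge one congruence at a time:
  Start: x ≡ 8 (mod 14).
  Combine with x ≡ 3 (mod 10): gcd(14, 10) = 2, and 3 - 8 = -5 is NOT divisible by 2.
    ⇒ system is inconsistent (no integer solution).

No solution (the system is inconsistent).


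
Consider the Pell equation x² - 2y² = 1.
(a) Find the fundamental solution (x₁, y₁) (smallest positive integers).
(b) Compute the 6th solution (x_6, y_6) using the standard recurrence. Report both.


Step 1: Find the fundamental solution (x₁, y₁) of x² - 2y² = 1.
  Expand √2 as a continued fraction. a₀ = ⌊√2⌋ = 1; iterate m_{k+1} = d_k·a_k − m_k, d_{k+1} = (2 − m_{k+1}²)/d_k, a_{k+1} = ⌊(a₀ + m_{k+1})/d_{k+1}⌋ (starting m₀ = 0, d₀ = 1), with convergents p_k = a_k·p_{k-1} + p_{k-2}, q_k = a_k·q_{k-1} + q_{k-2} (p₋₁ = 1, q₋₁ = 0):
  k = 0: a₀ = 1; p₀/q₀ = 1/1; p₀² − 2·q₀² = 1 − 2 = -1.
  k = 1: m = 1, d = 1, a = ⌊(1 + 1)/1⌋ = 2; p/q = (2·1 + 1)/(2·1 + 0) = 3/2; p² − 2·q² = 9 − 8 = 1.
  The first convergent with p² − 2·q² = 1 gives the fundamental solution (x₁, y₁) = (3, 2).
Step 2: Apply the recurrence (x_{n+1}, y_{n+1}) = (x₁x_n + 2y₁y_n, x₁y_n + y₁x_n) repeatedly.
  From (x_1, y_1) = (3, 2): x_2 = 3·3 + 2·2·2 = 17; y_2 = 3·2 + 2·3 = 12.
  From (x_2, y_2) = (17, 12): x_3 = 3·17 + 2·2·12 = 99; y_3 = 3·12 + 2·17 = 70.
  From (x_3, y_3) = (99, 70): x_4 = 3·99 + 2·2·70 = 577; y_4 = 3·70 + 2·99 = 408.
  From (x_4, y_4) = (577, 408): x_5 = 3·577 + 2·2·408 = 3363; y_5 = 3·408 + 2·577 = 2378.
  From (x_5, y_5) = (3363, 2378): x_6 = 3·3363 + 2·2·2378 = 19601; y_6 = 3·2378 + 2·3363 = 13860.
Step 3: Verify x_6² - 2·y_6² = 384199201 - 384199200 = 1 (should be 1). ✓

(x_1, y_1) = (3, 2); (x_6, y_6) = (19601, 13860).


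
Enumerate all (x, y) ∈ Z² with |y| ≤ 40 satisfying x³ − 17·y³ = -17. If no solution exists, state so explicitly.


The equation is x³ - 17y³ = -17. For fixed y, x³ = 17·y³ − 17, so a solution requires the RHS to be a perfect cube.
Strategy: iterate y from -40 to 40, compute RHS = 17·y³ − 17, and check whether it is a (positive or negative) perfect cube.
Check small values of y:
  y = 0: RHS = -17 is not a perfect cube.
  y = 1: RHS = 0 = (0)³ ⇒ x = 0 works.
  y = -1: RHS = -34 is not a perfect cube.
  y = 2: RHS = 119 is not a perfect cube.
  y = -2: RHS = -153 is not a perfect cube.
  y = 3: RHS = 442 is not a perfect cube.
  y = -3: RHS = -476 is not a perfect cube.
Continuing the search up to |y| = 40 finds no further solutions beyond those listed.
Collected solutions: (0, 1).

Solutions (with |y| ≤ 40): (0, 1).


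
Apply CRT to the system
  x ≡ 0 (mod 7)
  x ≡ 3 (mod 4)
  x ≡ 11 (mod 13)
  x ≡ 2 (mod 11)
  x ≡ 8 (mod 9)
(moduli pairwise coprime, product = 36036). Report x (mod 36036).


Product of moduli M = 7 · 4 · 13 · 11 · 9 = 36036.
Merge one congruence at a time:
  Start: x ≡ 0 (mod 7).
  Combine with x ≡ 3 (mod 4); new modulus lcm = 28.
    Write x = 0 + 7·t and substitute into x ≡ 3 (mod 4): 7·t ≡ 3 − 0 = 3 (mod 4).
    Reduce coefficients mod 4: 3·t ≡ 3 (mod 4).
    The inverse of 3 mod 4 is 3 (since 3·3 = 9 = 2·4 + 1), so t ≡ 3·3 = 9 ≡ 1 (mod 4).
    Then x = 0 + 7·1 = 7, valid modulo lcm(7, 4) = 28: x ≡ 7 (mod 28).
  Combine with x ≡ 11 (mod 13); new modulus lcm = 364.
    Write x = 7 + 28·t and substitute into x ≡ 11 (mod 13): 28·t ≡ 11 − 7 = 4 (mod 13).
    Reduce coefficients mod 13: 2·t ≡ 4 (mod 13).
    The inverse of 2 mod 13 is 7 (since 2·7 = 14 = 1·13 + 1), so t ≡ 7·4 = 28 ≡ 2 (mod 13).
    Then x = 7 + 28·2 = 63, valid modulo lcm(28, 13) = 364: x ≡ 63 (mod 364).
  Combine with x ≡ 2 (mod 11); new modulus lcm = 4004.
    Write x = 63 + 364·t and substitute into x ≡ 2 (mod 11): 364·t ≡ 2 − 63 = -61 (mod 11).
    Reduce coefficients mod 11: 1·t ≡ 5 (mod 11).
    So t ≡ 5 (mod 11).
    Then x = 63 + 364·5 = 1883, valid modulo lcm(364, 11) = 4004: x ≡ 1883 (mod 4004).
  Combine with x ≡ 8 (mod 9); new modulus lcm = 36036.
    Write x = 1883 + 4004·t and substitute into x ≡ 8 (mod 9): 4004·t ≡ 8 − 1883 = -1875 (mod 9).
    Reduce coefficients mod 9: 8·t ≡ 6 (mod 9).
    The inverse of 8 mod 9 is 8 (since 8·8 = 64 = 7·9 + 1), so t ≡ 8·6 = 48 ≡ 3 (mod 9).
    Then x = 1883 + 4004·3 = 13895, valid modulo lcm(4004, 9) = 36036: x ≡ 13895 (mod 36036).
Verify against each original: 13895 mod 7 = 0, 13895 mod 4 = 3, 13895 mod 13 = 11, 13895 mod 11 = 2, 13895 mod 9 = 8.

x ≡ 13895 (mod 36036).


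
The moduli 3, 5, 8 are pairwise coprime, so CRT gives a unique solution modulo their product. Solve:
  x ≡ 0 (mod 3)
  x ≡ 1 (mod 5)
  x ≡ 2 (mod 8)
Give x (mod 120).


Moduli 3, 5, 8 are pairwise coprime; by CRT there is a unique solution modulo M = 3 · 5 · 8 = 120.
Solve pairwise, accumulating the modulus:
  Start with x ≡ 0 (mod 3).
  Combine with x ≡ 1 (mod 5): since gcd(3, 5) = 1, we get a unique residue mod 15.
    Write x = 0 + 3·t and substitute into x ≡ 1 (mod 5): 3·t ≡ 1 − 0 = 1 (mod 5).
    The inverse of 3 mod 5 is 2 (since 3·2 = 6 = 1·5 + 1), so t ≡ 2·1 = 2 ≡ 2 (mod 5).
    Then x = 0 + 3·2 = 6, valid modulo lcm(3, 5) = 15: x ≡ 6 (mod 15).
  Combine with x ≡ 2 (mod 8): since gcd(15, 8) = 1, we get a unique residue mod 120.
    Write x = 6 + 15·t and substitute into x ≡ 2 (mod 8): 15·t ≡ 2 − 6 = -4 (mod 8).
    Reduce coefficients mod 8: 7·t ≡ 4 (mod 8).
    The inverse of 7 mod 8 is 7 (since 7·7 = 49 = 6·8 + 1), so t ≡ 7·4 = 28 ≡ 4 (mod 8).
    Then x = 6 + 15·4 = 66, valid modulo lcm(15, 8) = 120: x ≡ 66 (mod 120).
Verify: 66 mod 3 = 0 ✓, 66 mod 5 = 1 ✓, 66 mod 8 = 2 ✓.

x ≡ 66 (mod 120).


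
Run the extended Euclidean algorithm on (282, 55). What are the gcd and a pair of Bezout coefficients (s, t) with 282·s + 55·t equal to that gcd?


Euclidean algorithm on (282, 55) — divide until remainder is 0:
  282 = 5 · 55 + 7
  55 = 7 · 7 + 6
  7 = 1 · 6 + 1
  6 = 6 · 1 + 0
gcd(282, 55) = 1.
Track Bezout coefficients alongside the remainders: start with r₀ = 282 = a·1 + b·0 (s = 1, t = 0) and r₁ = 55 = a·0 + b·1 (s = 0, t = 1); each new remainder r_{k+1} = r_{k-1} − q_k·r_k inherits s_{k+1} = s_{k-1} − q_k·s_k, t_{k+1} = t_{k-1} − q_k·t_k, so r_k = a·s_k + b·t_k at every step:
  q = 5: r = 7, s = 1 − 5·0 = 1, t = 0 − 5·1 = -5  (check: 282·1 + 55·(-5) = 7)
  q = 7: r = 6, s = 0 − 7·1 = -7, t = 1 − 7·(-5) = 36  (check: 282·(-7) + 55·36 = 6)
  q = 1: r = 1, s = 1 − 1·(-7) = 8, t = -5 − 1·36 = -41  (check: 282·8 + 55·(-41) = 1)
The row with r = 1 (the gcd) gives the Bezout coefficients s = 8, t = -41.
Result: 282 · (8) + 55 · (-41) = 1.

gcd(282, 55) = 1; s = 8, t = -41 (check: 282·8 + 55·(-41) = 1).


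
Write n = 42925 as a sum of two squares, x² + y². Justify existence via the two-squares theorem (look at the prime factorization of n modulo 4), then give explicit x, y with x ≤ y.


Step 1: Factor n = 42925 = 5^2 · 17 · 101.
Step 2: Check the mod-4 condition on each prime factor: 5 ≡ 1 (mod 4), exponent 2; 17 ≡ 1 (mod 4), exponent 1; 101 ≡ 1 (mod 4), exponent 1.
All primes ≡ 3 (mod 4) appear to even exponent (or don't appear), so by the two-squares theorem n IS expressible as a sum of two squares.
Step 3: Build a representation. Group n = k² · m with k = 5 and m = 17 · 101 = 1717 (a product of primes ≡ 1 (mod 4)); a representation of m scales to one of n via (k·x)² + (k·y)² = k²(x² + y²). Each prime p ≡ 1 (mod 4) is itself a sum of two squares; find a² by testing p − a² for a perfect square:
  17: 17 − 1² = 16 = 4² ⇒ 17 = 1² + 4².
  101: 101 − 1² = 100 = 10² ⇒ 101 = 1² + 10².
  Combine using the Brahmagupta–Fibonacci identity (a² + b²)(c² + d²) = (ac − bd)² + (ad + bc)² = (ac + bd)² + (ad − bc)²:
  17 · 101 = 1717: from (1² + 4²)(1² + 10²), take (1·1 − 4·10, 1·10 + 4·1) = (1 − 40, 10 + 4) = (-39, 14); dropping signs (only squares matter) gives (39, 14); check 39² + 14² = 1521 + 196 = 1717 ✓.
  Scale by k = 5: (5·39, 5·14) = (195, 70).
Step 4: Order so x ≤ y and verify: 70² + 195² = 4900 + 38025 = 42925 = n. ✓

n = 42925 = 70² + 195² (one valid representation with x ≤ y).


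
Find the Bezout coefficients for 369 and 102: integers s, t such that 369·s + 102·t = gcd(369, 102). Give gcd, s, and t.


Euclidean algorithm on (369, 102) — divide until remainder is 0:
  369 = 3 · 102 + 63
  102 = 1 · 63 + 39
  63 = 1 · 39 + 24
  39 = 1 · 24 + 15
  24 = 1 · 15 + 9
  15 = 1 · 9 + 6
  9 = 1 · 6 + 3
  6 = 2 · 3 + 0
gcd(369, 102) = 3.
Track Bezout coefficients alongside the remainders: start with r₀ = 369 = a·1 + b·0 (s = 1, t = 0) and r₁ = 102 = a·0 + b·1 (s = 0, t = 1); each new remainder r_{k+1} = r_{k-1} − q_k·r_k inherits s_{k+1} = s_{k-1} − q_k·s_k, t_{k+1} = t_{k-1} − q_k·t_k, so r_k = a·s_k + b·t_k at every step:
  q = 3: r = 63, s = 1 − 3·0 = 1, t = 0 − 3·1 = -3  (check: 369·1 + 102·(-3) = 63)
  q = 1: r = 39, s = 0 − 1·1 = -1, t = 1 − 1·(-3) = 4  (check: 369·(-1) + 102·4 = 39)
  q = 1: r = 24, s = 1 − 1·(-1) = 2, t = -3 − 1·4 = -7  (check: 369·2 + 102·(-7) = 24)
  q = 1: r = 15, s = -1 − 1·2 = -3, t = 4 − 1·(-7) = 11  (check: 369·(-3) + 102·11 = 15)
  q = 1: r = 9, s = 2 − 1·(-3) = 5, t = -7 − 1·11 = -18  (check: 369·5 + 102·(-18) = 9)
  q = 1: r = 6, s = -3 − 1·5 = -8, t = 11 − 1·(-18) = 29  (check: 369·(-8) + 102·29 = 6)
  q = 1: r = 3, s = 5 − 1·(-8) = 13, t = -18 − 1·29 = -47  (check: 369·13 + 102·(-47) = 3)
The row with r = 3 (the gcd) gives the Bezout coefficients s = 13, t = -47.
Result: 369 · (13) + 102 · (-47) = 3.

gcd(369, 102) = 3; s = 13, t = -47 (check: 369·13 + 102·(-47) = 3).


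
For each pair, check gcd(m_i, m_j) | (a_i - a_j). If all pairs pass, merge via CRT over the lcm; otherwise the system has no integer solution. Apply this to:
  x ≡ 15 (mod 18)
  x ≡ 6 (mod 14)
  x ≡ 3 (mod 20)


Moduli 18, 14, 20 are not pairwise coprime, so CRT works modulo lcm(m_i) when all pairwise compatibility conditions hold.
Pairwise compatibility: gcd(m_i, m_j) must divide a_i - a_j for every pair.
Merge one congruence at a time:
  Start: x ≡ 15 (mod 18).
  Combine with x ≡ 6 (mod 14): gcd(18, 14) = 2, and 6 - 15 = -9 is NOT divisible by 2.
    ⇒ system is inconsistent (no integer solution).

No solution (the system is inconsistent).


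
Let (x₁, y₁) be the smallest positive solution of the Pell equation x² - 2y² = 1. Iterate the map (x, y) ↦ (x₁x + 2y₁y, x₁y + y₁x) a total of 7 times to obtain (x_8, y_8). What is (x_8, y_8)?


Step 1: Find the fundamental solution (x₁, y₁) of x² - 2y² = 1.
  Expand √2 as a continued fraction. a₀ = ⌊√2⌋ = 1; iterate m_{k+1} = d_k·a_k − m_k, d_{k+1} = (2 − m_{k+1}²)/d_k, a_{k+1} = ⌊(a₀ + m_{k+1})/d_{k+1}⌋ (starting m₀ = 0, d₀ = 1), with convergents p_k = a_k·p_{k-1} + p_{k-2}, q_k = a_k·q_{k-1} + q_{k-2} (p₋₁ = 1, q₋₁ = 0):
  k = 0: a₀ = 1; p₀/q₀ = 1/1; p₀² − 2·q₀² = 1 − 2 = -1.
  k = 1: m = 1, d = 1, a = ⌊(1 + 1)/1⌋ = 2; p/q = (2·1 + 1)/(2·1 + 0) = 3/2; p² − 2·q² = 9 − 8 = 1.
  The first convergent with p² − 2·q² = 1 gives the fundamental solution (x₁, y₁) = (3, 2).
Step 2: Apply the recurrence (x_{n+1}, y_{n+1}) = (x₁x_n + 2y₁y_n, x₁y_n + y₁x_n) repeatedly.
  From (x_1, y_1) = (3, 2): x_2 = 3·3 + 2·2·2 = 17; y_2 = 3·2 + 2·3 = 12.
  From (x_2, y_2) = (17, 12): x_3 = 3·17 + 2·2·12 = 99; y_3 = 3·12 + 2·17 = 70.
  From (x_3, y_3) = (99, 70): x_4 = 3·99 + 2·2·70 = 577; y_4 = 3·70 + 2·99 = 408.
  From (x_4, y_4) = (577, 408): x_5 = 3·577 + 2·2·408 = 3363; y_5 = 3·408 + 2·577 = 2378.
  From (x_5, y_5) = (3363, 2378): x_6 = 3·3363 + 2·2·2378 = 19601; y_6 = 3·2378 + 2·3363 = 13860.
  From (x_6, y_6) = (19601, 13860): x_7 = 3·19601 + 2·2·13860 = 114243; y_7 = 3·13860 + 2·19601 = 80782.
  From (x_7, y_7) = (114243, 80782): x_8 = 3·114243 + 2·2·80782 = 665857; y_8 = 3·80782 + 2·114243 = 470832.
Step 3: Verify x_8² - 2·y_8² = 443365544449 - 443365544448 = 1 (should be 1). ✓

(x_1, y_1) = (3, 2); (x_8, y_8) = (665857, 470832).


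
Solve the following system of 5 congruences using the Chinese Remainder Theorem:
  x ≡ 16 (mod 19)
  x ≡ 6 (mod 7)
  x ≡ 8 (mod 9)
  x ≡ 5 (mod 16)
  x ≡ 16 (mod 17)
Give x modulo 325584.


Product of moduli M = 19 · 7 · 9 · 16 · 17 = 325584.
Merge one congruence at a time:
  Start: x ≡ 16 (mod 19).
  Combine with x ≡ 6 (mod 7); new modulus lcm = 133.
    Write x = 16 + 19·t and substitute into x ≡ 6 (mod 7): 19·t ≡ 6 − 16 = -10 (mod 7).
    Reduce coefficients mod 7: 5·t ≡ 4 (mod 7).
    The inverse of 5 mod 7 is 3 (since 5·3 = 15 = 2·7 + 1), so t ≡ 3·4 = 12 ≡ 5 (mod 7).
    Then x = 16 + 19·5 = 111, valid modulo lcm(19, 7) = 133: x ≡ 111 (mod 133).
  Combine with x ≡ 8 (mod 9); new modulus lcm = 1197.
    Write x = 111 + 133·t and substitute into x ≡ 8 (mod 9): 133·t ≡ 8 − 111 = -103 (mod 9).
    Reduce coefficients mod 9: 7·t ≡ 5 (mod 9).
    The inverse of 7 mod 9 is 4 (since 7·4 = 28 = 3·9 + 1), so t ≡ 4·5 = 20 ≡ 2 (mod 9).
    Then x = 111 + 133·2 = 377, valid modulo lcm(133, 9) = 1197: x ≡ 377 (mod 1197).
  Combine with x ≡ 5 (mod 16); new modulus lcm = 19152.
    Write x = 377 + 1197·t and substitute into x ≡ 5 (mod 16): 1197·t ≡ 5 − 377 = -372 (mod 16).
    Reduce coefficients mod 16: 13·t ≡ 12 (mod 16).
    The inverse of 13 mod 16 is 5 (since 13·5 = 65 = 4·16 + 1), so t ≡ 5·12 = 60 ≡ 12 (mod 16).
    Then x = 377 + 1197·12 = 14741, valid modulo lcm(1197, 16) = 19152: x ≡ 14741 (mod 19152).
  Combine with x ≡ 16 (mod 17); new modulus lcm = 325584.
    Write x = 14741 + 19152·t and substitute into x ≡ 16 (mod 17): 19152·t ≡ 16 − 14741 = -14725 (mod 17).
    Reduce coefficients mod 17: 10·t ≡ 14 (mod 17).
    The inverse of 10 mod 17 is 12 (since 10·12 = 120 = 7·17 + 1), so t ≡ 12·14 = 168 ≡ 15 (mod 17).
    Then x = 14741 + 19152·15 = 302021, valid modulo lcm(19152, 17) = 325584: x ≡ 302021 (mod 325584).
Verify against each original: 302021 mod 19 = 16, 302021 mod 7 = 6, 302021 mod 9 = 8, 302021 mod 16 = 5, 302021 mod 17 = 16.

x ≡ 302021 (mod 325584).


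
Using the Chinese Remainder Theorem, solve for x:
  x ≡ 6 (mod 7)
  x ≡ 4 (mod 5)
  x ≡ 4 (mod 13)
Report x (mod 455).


Moduli 7, 5, 13 are pairwise coprime; by CRT there is a unique solution modulo M = 7 · 5 · 13 = 455.
Solve pairwise, accumulating the modulus:
  Start with x ≡ 6 (mod 7).
  Combine with x ≡ 4 (mod 5): since gcd(7, 5) = 1, we get a unique residue mod 35.
    Write x = 6 + 7·t and substitute into x ≡ 4 (mod 5): 7·t ≡ 4 − 6 = -2 (mod 5).
    Reduce coefficients mod 5: 2·t ≡ 3 (mod 5).
    The inverse of 2 mod 5 is 3 (since 2·3 = 6 = 1·5 + 1), so t ≡ 3·3 = 9 ≡ 4 (mod 5).
    Then x = 6 + 7·4 = 34, valid modulo lcm(7, 5) = 35: x ≡ 34 (mod 35).
  Combine with x ≡ 4 (mod 13): since gcd(35, 13) = 1, we get a unique residue mod 455.
    Write x = 34 + 35·t and substitute into x ≡ 4 (mod 13): 35·t ≡ 4 − 34 = -30 (mod 13).
    Reduce coefficients mod 13: 9·t ≡ 9 (mod 13).
    The inverse of 9 mod 13 is 3 (since 9·3 = 27 = 2·13 + 1), so t ≡ 3·9 = 27 ≡ 1 (mod 13).
    Then x = 34 + 35·1 = 69, valid modulo lcm(35, 13) = 455: x ≡ 69 (mod 455).
Verify: 69 mod 7 = 6 ✓, 69 mod 5 = 4 ✓, 69 mod 13 = 4 ✓.

x ≡ 69 (mod 455).


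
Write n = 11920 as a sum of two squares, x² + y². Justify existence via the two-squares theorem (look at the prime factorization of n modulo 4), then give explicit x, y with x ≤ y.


Step 1: Factor n = 11920 = 2^4 · 5 · 149.
Step 2: Check the mod-4 condition on each prime factor: 2 = 2 (special); 5 ≡ 1 (mod 4), exponent 1; 149 ≡ 1 (mod 4), exponent 1.
All primes ≡ 3 (mod 4) appear to even exponent (or don't appear), so by the two-squares theorem n IS expressible as a sum of two squares.
Step 3: Build a representation. Group n = k² · m with k = 4 and m = 5 · 149 = 745 (a product of primes ≡ 1 (mod 4)); a representation of m scales to one of n via (k·x)² + (k·y)² = k²(x² + y²). Each prime p ≡ 1 (mod 4) is itself a sum of two squares; find a² by testing p − a² for a perfect square:
  5: 5 − 1² = 4 = 2² ⇒ 5 = 1² + 2².
  149: 149 − 1² = 148, 149 − 2² = 145, 149 − 3² = 140, 149 − 4² = 133, 149 − 5² = 124, 149 − 6² = 113, 149 − 7² = 100 = 10² ⇒ 149 = 7² + 10².
  Combine using the Brahmagupta–Fibonacci identity (a² + b²)(c² + d²) = (ac − bd)² + (ad + bc)² = (ac + bd)² + (ad − bc)²:
  5 · 149 = 745: from (1² + 2²)(7² + 10²), take (1·7 − 2·10, 1·10 + 2·7) = (7 − 20, 10 + 14) = (-13, 24); dropping signs (only squares matter) gives (13, 24); check 13² + 24² = 169 + 576 = 745 ✓.
  Scale by k = 4: (4·13, 4·24) = (52, 96).
Step 4: Order so x ≤ y and verify: 52² + 96² = 2704 + 9216 = 11920 = n. ✓

n = 11920 = 52² + 96² (one valid representation with x ≤ y).
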